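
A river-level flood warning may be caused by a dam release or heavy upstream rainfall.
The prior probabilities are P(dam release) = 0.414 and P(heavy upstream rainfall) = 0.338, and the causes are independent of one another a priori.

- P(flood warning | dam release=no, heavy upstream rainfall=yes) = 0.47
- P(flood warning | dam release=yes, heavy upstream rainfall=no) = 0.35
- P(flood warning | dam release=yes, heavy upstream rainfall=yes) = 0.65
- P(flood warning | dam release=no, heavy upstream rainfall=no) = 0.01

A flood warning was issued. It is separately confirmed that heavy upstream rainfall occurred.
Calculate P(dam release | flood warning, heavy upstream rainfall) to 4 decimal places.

P(dam release | flood warning, heavy upstream rainfall) ≈ 0.4942

For the numerator, keep only dam release=true terms: 0.65*0.414 = 0.269100
Denominator P(flood warning | heavy upstream rainfall): 0.47*0.586 + 0.65*0.414 = 0.544520
P(dam release | flood warning, heavy upstream rainfall) = 0.269100/0.544520 ≈ 0.4942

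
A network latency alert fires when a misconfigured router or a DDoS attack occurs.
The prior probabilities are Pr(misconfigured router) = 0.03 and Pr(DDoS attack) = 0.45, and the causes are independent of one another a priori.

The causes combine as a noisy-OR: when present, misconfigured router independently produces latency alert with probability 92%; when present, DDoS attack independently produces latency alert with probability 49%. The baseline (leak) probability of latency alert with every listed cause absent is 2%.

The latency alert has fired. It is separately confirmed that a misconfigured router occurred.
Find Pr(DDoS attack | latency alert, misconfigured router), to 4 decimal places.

Under noisy-OR, P(latency alert | causes) = 1 − (1−0.02)·∏(1−qᵢ) over the active causes.
P(latency alert | misconfigured router) = 0.9216·0.55 + 0.960016·0.45 = 0.506880 + 0.432007 = 0.938887
Restricting to configurations with DDoS attack present: 0.960016·0.45 = 0.432007.
P(DDoS attack | latency alert, misconfigured router) = 0.432007 / 0.938887 ≈ 0.4601

Pr(DDoS attack | latency alert, misconfigured router) ≈ 0.4601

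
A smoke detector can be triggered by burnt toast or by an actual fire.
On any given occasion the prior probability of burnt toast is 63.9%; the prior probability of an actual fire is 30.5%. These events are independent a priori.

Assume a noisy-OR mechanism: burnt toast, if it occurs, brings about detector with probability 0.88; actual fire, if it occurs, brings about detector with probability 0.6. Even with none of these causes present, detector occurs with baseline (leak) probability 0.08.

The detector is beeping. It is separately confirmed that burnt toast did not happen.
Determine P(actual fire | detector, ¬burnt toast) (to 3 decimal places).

P(actual fire | detector, ¬burnt toast) ≈ 0.776

Under noisy-OR, P(detector | causes) = 1 − (1−0.08)·∏(1−qᵢ) over the active causes.
By total probability over both values of actual fire:
  P(detector | ¬burnt toast) = 0.08×0.695 + 0.632×0.305
        = 0.055600 + 0.192760 = 0.248360
Keeping only the actual fire-present terms gives 0.192760, so
  P(actual fire | detector, ¬burnt toast) = 0.192760 / 0.248360 ≈ 0.776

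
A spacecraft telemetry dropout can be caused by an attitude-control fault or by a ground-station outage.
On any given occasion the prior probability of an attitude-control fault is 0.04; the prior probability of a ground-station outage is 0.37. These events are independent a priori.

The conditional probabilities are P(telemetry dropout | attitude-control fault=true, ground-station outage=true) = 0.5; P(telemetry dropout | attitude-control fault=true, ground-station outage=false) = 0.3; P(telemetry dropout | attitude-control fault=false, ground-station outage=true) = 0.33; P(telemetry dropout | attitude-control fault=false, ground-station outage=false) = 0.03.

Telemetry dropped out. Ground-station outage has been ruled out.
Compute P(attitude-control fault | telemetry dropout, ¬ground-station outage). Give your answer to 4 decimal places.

P(attitude-control fault | telemetry dropout, ¬ground-station outage) ≈ 0.2941

Sum P(telemetry dropout|·) weighted by the priors over both values of attitude-control fault:
  P(telemetry dropout | ¬ground-station outage) = 0.03*0.96 + 0.3*0.04
        = 0.028800 + 0.012000 = 0.040800
Configurations with attitude-control fault contribute 0.012000, so
  P(attitude-control fault | telemetry dropout, ¬ground-station outage) = 0.012000 / 0.040800 ≈ 0.2941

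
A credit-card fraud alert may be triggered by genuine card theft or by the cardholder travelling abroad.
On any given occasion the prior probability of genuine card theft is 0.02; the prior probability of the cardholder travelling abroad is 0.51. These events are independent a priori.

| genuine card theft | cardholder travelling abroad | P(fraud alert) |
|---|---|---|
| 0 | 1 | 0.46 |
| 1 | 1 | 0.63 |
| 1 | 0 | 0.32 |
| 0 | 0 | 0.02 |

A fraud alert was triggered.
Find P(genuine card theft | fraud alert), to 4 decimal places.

P(genuine card theft | fraud alert) ≈ 0.0384

For the numerator, keep only genuine card theft=true terms: 0.003136 + 0.006426 = 0.009562
Denominator P(fraud alert): 0.02×0.98×0.49 + 0.46×0.98×0.51 + 0.32×0.02×0.49 + 0.63×0.02×0.51 = 0.249074
Posterior = 0.009562 / 0.249074 ≈ 0.0384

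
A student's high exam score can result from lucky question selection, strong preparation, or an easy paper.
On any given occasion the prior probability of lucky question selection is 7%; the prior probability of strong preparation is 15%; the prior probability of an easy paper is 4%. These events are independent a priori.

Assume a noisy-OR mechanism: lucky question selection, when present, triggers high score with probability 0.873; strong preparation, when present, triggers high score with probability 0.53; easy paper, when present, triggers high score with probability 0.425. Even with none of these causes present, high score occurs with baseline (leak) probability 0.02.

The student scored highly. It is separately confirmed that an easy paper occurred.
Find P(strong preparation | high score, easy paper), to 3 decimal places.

Under noisy-OR, P(high score | causes) = 1 − (1−0.02)·∏(1−qᵢ) over the active causes.
Numerator (weight on configurations with strong preparation): 0.102554 + 0.010147 = 0.112701
Normalizer over all consistent configurations: 0.4365×0.93×0.85 + 0.735155×0.93×0.15 + 0.928435×0.07×0.85 + 0.966365×0.07×0.15 = 0.512996
Posterior = 0.112701 / 0.512996 ≈ 0.220

P(strong preparation | high score, easy paper) ≈ 0.220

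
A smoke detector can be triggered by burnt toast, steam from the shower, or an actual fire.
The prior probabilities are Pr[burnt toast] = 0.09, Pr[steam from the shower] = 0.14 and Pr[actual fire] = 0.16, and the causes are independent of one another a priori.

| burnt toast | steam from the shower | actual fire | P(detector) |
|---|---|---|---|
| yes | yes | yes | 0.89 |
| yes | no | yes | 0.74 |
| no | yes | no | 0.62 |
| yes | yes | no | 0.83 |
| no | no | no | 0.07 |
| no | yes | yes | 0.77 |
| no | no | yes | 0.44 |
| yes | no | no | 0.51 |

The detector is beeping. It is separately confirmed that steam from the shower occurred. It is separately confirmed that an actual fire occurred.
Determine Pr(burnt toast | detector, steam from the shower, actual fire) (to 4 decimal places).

P(detector | steam from the shower, actual fire) = 0.77×0.91 + 0.89×0.09 = 0.700700 + 0.080100 = 0.780800
The burnt toast-present share is 0.89×0.09 = 0.080100.
Hence the posterior is 0.080100/0.780800 ≈ 0.1026.

Pr(burnt toast | detector, steam from the shower, actual fire) ≈ 0.1026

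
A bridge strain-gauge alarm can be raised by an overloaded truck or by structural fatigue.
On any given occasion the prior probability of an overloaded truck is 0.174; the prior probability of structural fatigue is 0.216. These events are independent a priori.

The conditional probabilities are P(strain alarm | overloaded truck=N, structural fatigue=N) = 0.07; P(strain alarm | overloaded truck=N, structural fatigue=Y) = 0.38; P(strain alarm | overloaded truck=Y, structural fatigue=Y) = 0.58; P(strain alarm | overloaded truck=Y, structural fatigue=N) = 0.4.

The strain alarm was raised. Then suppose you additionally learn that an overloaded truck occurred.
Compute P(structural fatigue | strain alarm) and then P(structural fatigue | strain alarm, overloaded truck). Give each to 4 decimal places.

P(structural fatigue | strain alarm) ≈ 0.4728; P(structural fatigue | strain alarm, overloaded truck) ≈ 0.2855

Weight on structural fatigue=true, given the evidence: 0.067798 + 0.021799 = 0.089597
The normalizing constant is 0.07×0.826×0.784 + 0.38×0.826×0.216 + 0.4×0.174×0.784 + 0.58×0.174×0.216 = 0.189494
Posterior = 0.089597 / 0.189494 ≈ 0.4728

With the extra evidence:
Numerator (weight on configurations with structural fatigue): 0.58×0.216 = 0.125280
Denominator P(strain alarm | overloaded truck): 0.4×0.784 + 0.58×0.216 = 0.438880
Posterior = 0.125280 / 0.438880 ≈ 0.2855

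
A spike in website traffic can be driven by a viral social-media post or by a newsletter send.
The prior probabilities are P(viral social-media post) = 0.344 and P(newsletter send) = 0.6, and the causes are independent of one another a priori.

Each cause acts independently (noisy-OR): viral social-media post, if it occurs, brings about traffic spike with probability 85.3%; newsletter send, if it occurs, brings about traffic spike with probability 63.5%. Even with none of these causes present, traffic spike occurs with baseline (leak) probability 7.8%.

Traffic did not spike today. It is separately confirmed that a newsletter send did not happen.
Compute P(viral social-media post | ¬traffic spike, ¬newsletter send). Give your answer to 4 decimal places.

P(viral social-media post | ¬traffic spike, ¬newsletter send) ≈ 0.0716

Under noisy-OR, P(traffic spike | causes) = 1 − (1−0.078)·∏(1−qᵢ) over the active causes.
Numerator (weight on configurations with viral social-media post): 0.135534×0.344 = 0.046624
Normalizer over all consistent configurations: 0.922×0.656 + 0.135534×0.344 = 0.651456
P(viral social-media post | ¬traffic spike, ¬newsletter send) = 0.046624/0.651456 ≈ 0.0716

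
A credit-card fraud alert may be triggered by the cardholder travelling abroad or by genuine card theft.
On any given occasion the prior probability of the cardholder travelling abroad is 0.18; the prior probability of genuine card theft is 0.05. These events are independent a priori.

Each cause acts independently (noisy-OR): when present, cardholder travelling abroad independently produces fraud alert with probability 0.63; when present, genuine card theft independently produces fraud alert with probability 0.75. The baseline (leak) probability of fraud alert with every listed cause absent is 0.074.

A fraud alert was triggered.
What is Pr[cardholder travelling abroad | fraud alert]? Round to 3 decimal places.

Pr[cardholder travelling abroad | fraud alert] ≈ 0.575

Under noisy-OR, P(fraud alert | causes) = 1 − (1−0.074)·∏(1−qᵢ) over the active causes.
P(fraud alert) = 0.074×0.82×0.95 + 0.7685×0.82×0.05 + 0.65738×0.18×0.95 + 0.914345×0.18×0.05 = 0.057646 + 0.031508 + 0.112412 + 0.008229 = 0.209795
Of this, 0.120641 comes from 0.112412 + 0.008229 (the cardholder travelling abroad=true cases).
P(cardholder travelling abroad | fraud alert) = 0.120641 / 0.209795 ≈ 0.575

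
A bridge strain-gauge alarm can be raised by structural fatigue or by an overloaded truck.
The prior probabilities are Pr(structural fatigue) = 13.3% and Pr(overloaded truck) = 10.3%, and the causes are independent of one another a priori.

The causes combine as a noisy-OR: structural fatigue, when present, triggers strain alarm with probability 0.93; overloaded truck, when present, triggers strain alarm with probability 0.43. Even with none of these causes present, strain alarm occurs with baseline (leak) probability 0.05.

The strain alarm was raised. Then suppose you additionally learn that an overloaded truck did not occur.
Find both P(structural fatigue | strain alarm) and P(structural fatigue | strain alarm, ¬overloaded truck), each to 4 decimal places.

Under noisy-OR, P(strain alarm | causes) = 1 − (1−0.05)·∏(1−qᵢ) over the active causes.
Sum P(strain alarm|·) weighted by the priors over the 4 (structural fatigue, overloaded truck) configurations:
  P(strain alarm) = 0.05*0.867*0.897 + 0.4585*0.867*0.103 + 0.9335*0.133*0.897 + 0.962095*0.133*0.103
        = 0.038885 + 0.040945 + 0.111367 + 0.013180 = 0.204377
The terms with structural fatigue present sum to 0.124547, so
  P(structural fatigue | strain alarm) = 0.124547 / 0.204377 ≈ 0.6094

Now also conditioning on overloaded truck≠true:
P(strain alarm | ¬overloaded truck) = 0.05·0.867 + 0.9335·0.133 = 0.043350 + 0.124156 = 0.167506
Of this, 0.124156 comes from 0.9335·0.133 (the structural fatigue=true cases).
P(structural fatigue | strain alarm, ¬overloaded truck) = 0.124156 / 0.167506 ≈ 0.7412

P(structural fatigue | strain alarm) ≈ 0.6094; P(structural fatigue | strain alarm, ¬overloaded truck) ≈ 0.7412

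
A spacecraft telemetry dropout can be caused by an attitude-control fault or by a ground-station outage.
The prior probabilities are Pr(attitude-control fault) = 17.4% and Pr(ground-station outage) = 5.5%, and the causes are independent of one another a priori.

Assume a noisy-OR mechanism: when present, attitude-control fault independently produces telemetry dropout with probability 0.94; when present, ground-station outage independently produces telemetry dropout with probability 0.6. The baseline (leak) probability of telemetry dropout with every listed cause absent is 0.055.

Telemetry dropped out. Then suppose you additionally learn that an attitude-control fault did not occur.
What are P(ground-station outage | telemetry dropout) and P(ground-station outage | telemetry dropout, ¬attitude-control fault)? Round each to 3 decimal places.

P(ground-station outage | telemetry dropout) ≈ 0.160; P(ground-station outage | telemetry dropout, ¬attitude-control fault) ≈ 0.397

Under noisy-OR, P(telemetry dropout | causes) = 1 − (1−0.055)·∏(1−qᵢ) over the active causes.
Sum P(telemetry dropout|·) weighted by the priors over the 4 (attitude-control fault, ground-station outage) configurations:
  P(telemetry dropout) = 0.055·0.826·0.945 + 0.622·0.826·0.055 + 0.9433·0.174·0.945 + 0.97732·0.174·0.055
        = 0.042931 + 0.028257 + 0.155107 + 0.009353 = 0.235648
Configurations with ground-station outage contribute 0.037610, so
  P(ground-station outage | telemetry dropout) = 0.037610 / 0.235648 ≈ 0.160

Now condition on the additional information:
Enumerate both values of ground-station outage and weight by the priors:
  P(telemetry dropout | ¬attitude-control fault) = 0.055·0.945 + 0.622·0.055
        = 0.051975 + 0.034210 = 0.086185
The terms with ground-station outage present sum to 0.034210, so
  P(ground-station outage | telemetry dropout, ¬attitude-control fault) = 0.034210 / 0.086185 ≈ 0.397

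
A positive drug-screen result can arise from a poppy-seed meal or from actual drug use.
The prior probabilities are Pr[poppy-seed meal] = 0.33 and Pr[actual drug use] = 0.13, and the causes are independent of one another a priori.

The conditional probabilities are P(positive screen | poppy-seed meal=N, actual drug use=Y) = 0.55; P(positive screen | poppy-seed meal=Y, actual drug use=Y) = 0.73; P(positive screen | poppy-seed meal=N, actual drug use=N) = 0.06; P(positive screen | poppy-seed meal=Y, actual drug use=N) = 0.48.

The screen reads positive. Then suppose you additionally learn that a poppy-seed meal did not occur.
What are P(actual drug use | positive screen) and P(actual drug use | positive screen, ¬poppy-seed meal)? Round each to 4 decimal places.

P(actual drug use | positive screen) ≈ 0.3144; P(actual drug use | positive screen, ¬poppy-seed meal) ≈ 0.5780

For the numerator, keep only actual drug use=true terms: 0.047905 + 0.031317 = 0.079222
The normalizing constant is 0.06*0.67*0.87 + 0.55*0.67*0.13 + 0.48*0.33*0.87 + 0.73*0.33*0.13 = 0.252004
P(actual drug use | positive screen) = 0.079222/0.252004 ≈ 0.3144

With the extra evidence:
P(positive screen | ¬poppy-seed meal) = 0.06×0.87 + 0.55×0.13 = 0.052200 + 0.071500 = 0.123700
Restricting to configurations with actual drug use present: 0.55×0.13 = 0.071500.
So P(actual drug use | positive screen, ¬poppy-seed meal) = 0.071500/0.123700 ≈ 0.5780.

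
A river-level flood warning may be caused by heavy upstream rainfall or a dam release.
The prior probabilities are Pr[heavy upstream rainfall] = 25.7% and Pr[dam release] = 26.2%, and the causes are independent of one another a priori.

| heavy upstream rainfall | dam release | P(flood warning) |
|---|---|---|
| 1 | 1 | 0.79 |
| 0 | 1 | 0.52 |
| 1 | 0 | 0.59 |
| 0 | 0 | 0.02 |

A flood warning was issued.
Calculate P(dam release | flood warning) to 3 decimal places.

P(dam release | flood warning) ≈ 0.557

Numerator (weight on configurations with dam release): 0.101226 + 0.053194 = 0.154420
Denominator P(flood warning): 0.02*0.743*0.738 + 0.52*0.743*0.262 + 0.59*0.257*0.738 + 0.79*0.257*0.262 = 0.277290
Posterior = 0.154420 / 0.277290 ≈ 0.557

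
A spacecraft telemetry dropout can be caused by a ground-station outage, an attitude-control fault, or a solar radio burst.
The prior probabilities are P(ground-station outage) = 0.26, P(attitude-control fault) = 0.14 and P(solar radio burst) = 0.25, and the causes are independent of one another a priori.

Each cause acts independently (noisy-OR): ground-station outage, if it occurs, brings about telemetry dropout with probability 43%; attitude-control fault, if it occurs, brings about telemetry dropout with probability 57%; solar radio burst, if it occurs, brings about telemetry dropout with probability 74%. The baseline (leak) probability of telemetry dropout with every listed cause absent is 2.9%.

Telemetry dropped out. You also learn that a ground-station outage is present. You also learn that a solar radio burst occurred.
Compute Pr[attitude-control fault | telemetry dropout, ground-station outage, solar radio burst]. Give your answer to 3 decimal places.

Pr[attitude-control fault | telemetry dropout, ground-station outage, solar radio burst] ≈ 0.151

Under noisy-OR, P(telemetry dropout | causes) = 1 − (1−0.029)·∏(1−qᵢ) over the active causes.
For the numerator, keep only attitude-control fault=true terms: 0.938122·0.14 = 0.131337
Normalizer over all consistent configurations: 0.856098·0.86 + 0.938122·0.14 = 0.867581
P(attitude-control fault | telemetry dropout, ground-station outage, solar radio burst) = 0.131337/0.867581 ≈ 0.151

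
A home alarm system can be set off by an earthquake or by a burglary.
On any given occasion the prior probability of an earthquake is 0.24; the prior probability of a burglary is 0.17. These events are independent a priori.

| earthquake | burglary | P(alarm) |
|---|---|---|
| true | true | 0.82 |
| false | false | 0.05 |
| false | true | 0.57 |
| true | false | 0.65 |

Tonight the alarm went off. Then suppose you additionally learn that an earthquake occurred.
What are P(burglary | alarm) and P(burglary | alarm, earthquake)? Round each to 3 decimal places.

P(burglary | alarm) ≈ 0.399; P(burglary | alarm, earthquake) ≈ 0.205

P(alarm) = 0.05·0.76·0.83 + 0.57·0.76·0.17 + 0.65·0.24·0.83 + 0.82·0.24·0.17 = 0.031540 + 0.073644 + 0.129480 + 0.033456 = 0.268120
Of this, 0.107100 comes from 0.073644 + 0.033456 (the burglary=true cases).
P(burglary | alarm) = 0.107100 / 0.268120 ≈ 0.399

Now also conditioning on earthquake=true:
Weight on burglary=true, given the evidence: 0.82·0.17 = 0.139400
The normalizing constant is 0.65·0.83 + 0.82·0.17 = 0.678900
P(burglary | alarm, earthquake) = 0.139400/0.678900 ≈ 0.205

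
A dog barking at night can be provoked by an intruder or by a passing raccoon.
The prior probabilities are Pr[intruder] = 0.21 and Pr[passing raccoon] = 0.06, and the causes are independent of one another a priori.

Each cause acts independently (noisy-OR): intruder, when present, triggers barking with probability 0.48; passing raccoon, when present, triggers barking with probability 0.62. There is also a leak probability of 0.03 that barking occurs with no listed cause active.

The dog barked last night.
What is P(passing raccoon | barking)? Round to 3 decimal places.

Under noisy-OR, P(barking | causes) = 1 − (1−0.03)·∏(1−qᵢ) over the active causes.
Numerator (weight on configurations with passing raccoon): 0.029928 + 0.010185 = 0.040113
Normalizer over all consistent configurations: 0.03·0.79·0.94 + 0.6314·0.79·0.06 + 0.4956·0.21·0.94 + 0.808328·0.21·0.06 = 0.160222
Posterior = 0.040113 / 0.160222 ≈ 0.250

P(passing raccoon | barking) ≈ 0.250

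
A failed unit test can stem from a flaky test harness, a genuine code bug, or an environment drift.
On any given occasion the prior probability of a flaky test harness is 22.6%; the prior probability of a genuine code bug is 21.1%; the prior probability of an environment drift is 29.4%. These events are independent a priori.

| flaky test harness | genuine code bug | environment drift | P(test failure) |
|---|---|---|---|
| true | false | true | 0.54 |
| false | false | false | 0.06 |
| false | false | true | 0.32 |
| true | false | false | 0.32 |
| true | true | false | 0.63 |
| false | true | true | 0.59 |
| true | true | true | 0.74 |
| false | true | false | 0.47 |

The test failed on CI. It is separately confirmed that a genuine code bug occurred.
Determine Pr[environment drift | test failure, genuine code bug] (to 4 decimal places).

P(test failure | genuine code bug) = 0.47·0.774·0.706 + 0.59·0.774·0.294 + 0.63·0.226·0.706 + 0.74·0.226·0.294 = 0.256829 + 0.134258 + 0.100520 + 0.049169 = 0.540776
Restricting to configurations with environment drift present: 0.134258 + 0.049169 = 0.183427.
P(environment drift | test failure, genuine code bug) = 0.183427 / 0.540776 ≈ 0.3392

Pr[environment drift | test failure, genuine code bug] ≈ 0.3392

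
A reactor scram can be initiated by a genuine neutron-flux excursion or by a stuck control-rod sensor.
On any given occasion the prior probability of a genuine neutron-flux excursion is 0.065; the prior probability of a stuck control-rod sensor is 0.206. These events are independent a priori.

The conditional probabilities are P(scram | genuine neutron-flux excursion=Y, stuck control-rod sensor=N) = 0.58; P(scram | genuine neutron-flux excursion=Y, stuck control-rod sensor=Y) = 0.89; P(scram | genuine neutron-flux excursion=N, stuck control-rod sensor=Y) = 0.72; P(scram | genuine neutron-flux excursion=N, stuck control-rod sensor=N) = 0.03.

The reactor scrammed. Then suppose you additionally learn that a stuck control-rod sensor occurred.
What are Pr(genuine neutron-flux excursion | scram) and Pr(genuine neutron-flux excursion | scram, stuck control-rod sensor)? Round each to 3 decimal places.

P(scram) = 0.03·0.935·0.794 + 0.72·0.935·0.206 + 0.58·0.065·0.794 + 0.89·0.065·0.206 = 0.022272 + 0.138679 + 0.029934 + 0.011917 = 0.202802
Of this, 0.041851 comes from 0.029934 + 0.011917 (the genuine neutron-flux excursion=true cases).
So P(genuine neutron-flux excursion | scram) = 0.041851/0.202802 ≈ 0.206.

Now also conditioning on stuck control-rod sensor=true:
P(scram | stuck control-rod sensor) = 0.72*0.935 + 0.89*0.065 = 0.673200 + 0.057850 = 0.731050
Restricting to configurations with genuine neutron-flux excursion present: 0.89*0.065 = 0.057850.
So P(genuine neutron-flux excursion | scram, stuck control-rod sensor) = 0.057850/0.731050 ≈ 0.079.

Pr(genuine neutron-flux excursion | scram) ≈ 0.206; Pr(genuine neutron-flux excursion | scram, stuck control-rod sensor) ≈ 0.079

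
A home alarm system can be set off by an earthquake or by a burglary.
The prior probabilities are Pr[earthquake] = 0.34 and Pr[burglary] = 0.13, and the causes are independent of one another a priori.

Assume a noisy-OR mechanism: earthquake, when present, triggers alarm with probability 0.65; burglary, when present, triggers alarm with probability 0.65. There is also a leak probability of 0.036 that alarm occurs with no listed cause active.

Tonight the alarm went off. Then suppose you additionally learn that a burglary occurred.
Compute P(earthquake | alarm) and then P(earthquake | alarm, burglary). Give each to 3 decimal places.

P(earthquake | alarm) ≈ 0.752; P(earthquake | alarm, burglary) ≈ 0.407

Under noisy-OR, P(alarm | causes) = 1 − (1−0.036)·∏(1−qᵢ) over the active causes.
P(alarm) = 0.036*0.66*0.87 + 0.6626*0.66*0.13 + 0.6626*0.34*0.87 + 0.88191*0.34*0.13 = 0.020671 + 0.056851 + 0.195997 + 0.038980 = 0.312499
Of this, 0.234977 comes from 0.195997 + 0.038980 (the earthquake=true cases).
P(earthquake | alarm) = 0.234977 / 0.312499 ≈ 0.752

Now condition on the additional information:
Numerator (weight on configurations with earthquake): 0.88191·0.34 = 0.299849
The normalizing constant is 0.6626·0.66 + 0.88191·0.34 = 0.737165
Posterior = 0.299849 / 0.737165 ≈ 0.407
The drop from 0.752 to 0.407 is the explaining-away (discounting) effect.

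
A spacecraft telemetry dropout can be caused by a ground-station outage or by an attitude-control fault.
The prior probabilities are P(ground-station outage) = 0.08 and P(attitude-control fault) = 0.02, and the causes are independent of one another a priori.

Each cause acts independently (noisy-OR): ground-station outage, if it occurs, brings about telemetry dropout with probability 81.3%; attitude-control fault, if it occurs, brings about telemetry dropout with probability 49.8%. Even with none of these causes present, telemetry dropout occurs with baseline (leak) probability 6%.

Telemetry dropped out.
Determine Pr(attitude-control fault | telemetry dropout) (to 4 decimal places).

Pr(attitude-control fault | telemetry dropout) ≈ 0.0860

Under noisy-OR, P(telemetry dropout | causes) = 1 − (1−0.06)·∏(1−qᵢ) over the active causes.
Sum P(telemetry dropout|·) weighted by the priors over the 4 (ground-station outage, attitude-control fault) configurations:
  P(telemetry dropout) = 0.06*0.92*0.98 + 0.52812*0.92*0.02 + 0.82422*0.08*0.98 + 0.911758*0.08*0.02
        = 0.054096 + 0.009717 + 0.064619 + 0.001459 = 0.129891
Keeping only the attitude-control fault-present terms gives 0.011176, so
  P(attitude-control fault | telemetry dropout) = 0.011176 / 0.129891 ≈ 0.0860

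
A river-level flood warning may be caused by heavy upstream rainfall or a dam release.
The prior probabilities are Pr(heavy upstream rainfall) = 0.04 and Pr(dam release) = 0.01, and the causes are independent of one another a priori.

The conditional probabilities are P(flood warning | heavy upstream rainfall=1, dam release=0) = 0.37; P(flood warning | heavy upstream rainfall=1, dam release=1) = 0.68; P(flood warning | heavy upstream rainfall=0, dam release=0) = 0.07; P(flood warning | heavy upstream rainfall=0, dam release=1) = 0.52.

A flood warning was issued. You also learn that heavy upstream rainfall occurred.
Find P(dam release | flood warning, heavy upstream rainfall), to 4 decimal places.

P(flood warning | heavy upstream rainfall) = 0.37×0.99 + 0.68×0.01 = 0.366300 + 0.006800 = 0.373100
Restricting to configurations with dam release present: 0.68×0.01 = 0.006800.
So P(dam release | flood warning, heavy upstream rainfall) = 0.006800/0.373100 ≈ 0.0182.

P(dam release | flood warning, heavy upstream rainfall) ≈ 0.0182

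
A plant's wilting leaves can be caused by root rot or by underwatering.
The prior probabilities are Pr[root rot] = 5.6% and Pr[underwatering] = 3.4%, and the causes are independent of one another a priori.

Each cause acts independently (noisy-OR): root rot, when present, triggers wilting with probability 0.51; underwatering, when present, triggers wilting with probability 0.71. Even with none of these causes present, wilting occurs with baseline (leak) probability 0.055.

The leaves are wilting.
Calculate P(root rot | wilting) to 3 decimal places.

Under noisy-OR, P(wilting | causes) = 1 − (1−0.055)·∏(1−qᵢ) over the active causes.
Numerator (weight on configurations with root rot): 0.029047 + 0.001648 = 0.030695
Normalizer over all consistent configurations: 0.055·0.944·0.966 + 0.72595·0.944·0.034 + 0.53695·0.056·0.966 + 0.865715·0.056·0.034 = 0.104150
P(root rot | wilting) = 0.030695/0.104150 ≈ 0.295

P(root rot | wilting) ≈ 0.295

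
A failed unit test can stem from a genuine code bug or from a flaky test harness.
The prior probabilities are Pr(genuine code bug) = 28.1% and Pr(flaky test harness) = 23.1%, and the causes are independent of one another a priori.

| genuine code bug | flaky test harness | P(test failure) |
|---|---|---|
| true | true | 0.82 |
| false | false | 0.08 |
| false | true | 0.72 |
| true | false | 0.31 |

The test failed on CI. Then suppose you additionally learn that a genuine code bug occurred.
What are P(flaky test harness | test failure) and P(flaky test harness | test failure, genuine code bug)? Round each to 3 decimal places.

Sum P(test failure|·) weighted by the priors over the 4 (genuine code bug, flaky test harness) configurations:
  P(test failure) = 0.08*0.719*0.769 + 0.72*0.719*0.231 + 0.31*0.281*0.769 + 0.82*0.281*0.231
        = 0.044233 + 0.119584 + 0.066988 + 0.053227 = 0.284032
Configurations with flaky test harness contribute 0.172811, so
  P(flaky test harness | test failure) = 0.172811 / 0.284032 ≈ 0.608

With the extra evidence:
Weight on flaky test harness=true, given the evidence: 0.82·0.231 = 0.189420
The normalizing constant is 0.31·0.769 + 0.82·0.231 = 0.427810
P(flaky test harness | test failure, genuine code bug) = 0.189420/0.427810 ≈ 0.443
This is intercausal reasoning (explaining away): once genuine code bug accounts for the test failure, flaky test harness becomes less likely.

P(flaky test harness | test failure) ≈ 0.608; P(flaky test harness | test failure, genuine code bug) ≈ 0.443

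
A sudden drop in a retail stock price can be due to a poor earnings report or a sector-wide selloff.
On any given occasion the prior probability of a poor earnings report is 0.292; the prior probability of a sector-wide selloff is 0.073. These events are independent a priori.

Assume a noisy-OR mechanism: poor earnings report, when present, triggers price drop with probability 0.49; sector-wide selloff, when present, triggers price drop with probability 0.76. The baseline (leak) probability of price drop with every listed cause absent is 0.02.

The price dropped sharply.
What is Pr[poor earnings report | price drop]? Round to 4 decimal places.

Under noisy-OR, P(price drop | causes) = 1 − (1−0.02)·∏(1−qᵢ) over the active causes.
P(price drop) = 0.02·0.708·0.927 + 0.7648·0.708·0.073 + 0.5002·0.292·0.927 + 0.880048·0.292·0.073 = 0.013126 + 0.039528 + 0.135396 + 0.018759 = 0.206809
Of this, 0.154155 comes from 0.135396 + 0.018759 (the poor earnings report=true cases).
Hence the posterior is 0.154155/0.206809 ≈ 0.7454.

Pr[poor earnings report | price drop] ≈ 0.7454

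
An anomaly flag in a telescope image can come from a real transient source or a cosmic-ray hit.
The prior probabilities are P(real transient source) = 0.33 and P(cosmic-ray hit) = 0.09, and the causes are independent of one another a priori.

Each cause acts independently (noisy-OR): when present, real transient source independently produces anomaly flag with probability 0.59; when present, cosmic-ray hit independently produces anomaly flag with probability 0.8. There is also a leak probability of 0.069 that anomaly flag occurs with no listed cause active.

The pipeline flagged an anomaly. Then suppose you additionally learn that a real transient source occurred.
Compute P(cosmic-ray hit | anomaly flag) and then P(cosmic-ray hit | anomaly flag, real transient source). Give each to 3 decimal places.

Under noisy-OR, P(anomaly flag | causes) = 1 − (1−0.069)·∏(1−qᵢ) over the active causes.
P(anomaly flag) = 0.069*0.67*0.91 + 0.8138*0.67*0.09 + 0.61829*0.33*0.91 + 0.923658*0.33*0.09 = 0.042069 + 0.049072 + 0.185672 + 0.027433 = 0.304246
Restricting to configurations with cosmic-ray hit present: 0.049072 + 0.027433 = 0.076505.
So P(cosmic-ray hit | anomaly flag) = 0.076505/0.304246 ≈ 0.251.

Now condition on the additional information:
Enumerate both values of cosmic-ray hit and weight by the priors:
  P(anomaly flag | real transient source) = 0.61829*0.91 + 0.923658*0.09
        = 0.562644 + 0.083129 = 0.645773
Configurations with cosmic-ray hit contribute 0.083129, so
  P(cosmic-ray hit | anomaly flag, real transient source) = 0.083129 / 0.645773 ≈ 0.129
The drop from 0.251 to 0.129 is the explaining-away (discounting) effect.

P(cosmic-ray hit | anomaly flag) ≈ 0.251; P(cosmic-ray hit | anomaly flag, real transient source) ≈ 0.129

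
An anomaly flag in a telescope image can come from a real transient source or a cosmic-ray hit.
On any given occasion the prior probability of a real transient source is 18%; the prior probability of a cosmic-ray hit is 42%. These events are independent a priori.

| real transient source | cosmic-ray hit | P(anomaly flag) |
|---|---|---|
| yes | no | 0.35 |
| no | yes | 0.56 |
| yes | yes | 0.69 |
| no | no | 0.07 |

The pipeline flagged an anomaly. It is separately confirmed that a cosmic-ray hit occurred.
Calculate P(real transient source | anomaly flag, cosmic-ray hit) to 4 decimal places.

By total probability over both values of real transient source:
  P(anomaly flag | cosmic-ray hit) = 0.56*0.82 + 0.69*0.18
        = 0.459200 + 0.124200 = 0.583400
Configurations with real transient source contribute 0.124200, so
  P(real transient source | anomaly flag, cosmic-ray hit) = 0.124200 / 0.583400 ≈ 0.2129

P(real transient source | anomaly flag, cosmic-ray hit) ≈ 0.2129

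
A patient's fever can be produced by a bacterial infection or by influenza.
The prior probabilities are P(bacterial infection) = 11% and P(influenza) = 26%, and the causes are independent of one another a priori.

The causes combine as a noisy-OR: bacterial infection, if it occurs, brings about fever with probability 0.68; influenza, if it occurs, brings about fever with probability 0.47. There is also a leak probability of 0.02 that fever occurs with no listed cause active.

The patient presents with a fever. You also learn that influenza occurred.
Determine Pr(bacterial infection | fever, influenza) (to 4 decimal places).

Under noisy-OR, P(fever | causes) = 1 − (1−0.02)·∏(1−qᵢ) over the active causes.
Sum P(fever|·) weighted by the priors over both values of bacterial infection:
  P(fever | influenza) = 0.4806·0.89 + 0.833792·0.11
        = 0.427734 + 0.091717 = 0.519451
The terms with bacterial infection present sum to 0.091717, so
  P(bacterial infection | fever, influenza) = 0.091717 / 0.519451 ≈ 0.1766

Pr(bacterial infection | fever, influenza) ≈ 0.1766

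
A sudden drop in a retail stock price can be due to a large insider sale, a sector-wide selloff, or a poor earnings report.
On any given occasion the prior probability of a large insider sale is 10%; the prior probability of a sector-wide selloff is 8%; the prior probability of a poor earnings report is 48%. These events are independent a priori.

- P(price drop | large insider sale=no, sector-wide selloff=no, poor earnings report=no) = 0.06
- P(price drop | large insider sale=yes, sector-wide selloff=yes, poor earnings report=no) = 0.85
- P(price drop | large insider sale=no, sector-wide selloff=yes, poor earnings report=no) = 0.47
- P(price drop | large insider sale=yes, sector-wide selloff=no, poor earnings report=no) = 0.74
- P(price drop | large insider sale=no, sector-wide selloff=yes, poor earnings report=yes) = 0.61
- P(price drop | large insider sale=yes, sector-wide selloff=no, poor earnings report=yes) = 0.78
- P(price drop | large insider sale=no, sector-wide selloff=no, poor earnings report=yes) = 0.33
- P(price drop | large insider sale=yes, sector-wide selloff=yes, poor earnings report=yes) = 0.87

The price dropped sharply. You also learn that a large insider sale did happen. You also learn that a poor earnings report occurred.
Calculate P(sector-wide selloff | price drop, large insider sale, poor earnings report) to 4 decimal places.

Sum P(price drop|·) weighted by the priors over both values of sector-wide selloff:
  P(price drop | large insider sale, poor earnings report) = 0.78*0.92 + 0.87*0.08
        = 0.717600 + 0.069600 = 0.787200
Configurations with sector-wide selloff contribute 0.069600, so
  P(sector-wide selloff | price drop, large insider sale, poor earnings report) = 0.069600 / 0.787200 ≈ 0.0884

P(sector-wide selloff | price drop, large insider sale, poor earnings report) ≈ 0.0884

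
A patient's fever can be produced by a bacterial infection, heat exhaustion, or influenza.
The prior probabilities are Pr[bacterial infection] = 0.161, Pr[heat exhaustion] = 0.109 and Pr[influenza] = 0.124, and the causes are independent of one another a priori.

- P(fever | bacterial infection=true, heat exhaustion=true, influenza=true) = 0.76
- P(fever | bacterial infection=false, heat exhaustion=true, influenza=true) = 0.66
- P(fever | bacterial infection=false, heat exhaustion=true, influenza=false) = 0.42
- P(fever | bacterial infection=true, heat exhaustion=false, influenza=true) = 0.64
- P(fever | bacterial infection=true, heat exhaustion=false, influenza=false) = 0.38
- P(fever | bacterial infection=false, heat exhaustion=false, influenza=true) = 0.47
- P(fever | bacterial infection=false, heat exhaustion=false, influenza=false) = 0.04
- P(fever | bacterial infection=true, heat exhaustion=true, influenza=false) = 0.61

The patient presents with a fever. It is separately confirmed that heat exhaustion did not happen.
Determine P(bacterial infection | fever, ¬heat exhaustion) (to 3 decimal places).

P(fever | ¬heat exhaustion) = 0.04*0.839*0.876 + 0.47*0.839*0.124 + 0.38*0.161*0.876 + 0.64*0.161*0.124 = 0.029399 + 0.048897 + 0.053594 + 0.012777 = 0.144667
Restricting to configurations with bacterial infection present: 0.053594 + 0.012777 = 0.066371.
Hence the posterior is 0.066371/0.144667 ≈ 0.459.

P(bacterial infection | fever, ¬heat exhaustion) ≈ 0.459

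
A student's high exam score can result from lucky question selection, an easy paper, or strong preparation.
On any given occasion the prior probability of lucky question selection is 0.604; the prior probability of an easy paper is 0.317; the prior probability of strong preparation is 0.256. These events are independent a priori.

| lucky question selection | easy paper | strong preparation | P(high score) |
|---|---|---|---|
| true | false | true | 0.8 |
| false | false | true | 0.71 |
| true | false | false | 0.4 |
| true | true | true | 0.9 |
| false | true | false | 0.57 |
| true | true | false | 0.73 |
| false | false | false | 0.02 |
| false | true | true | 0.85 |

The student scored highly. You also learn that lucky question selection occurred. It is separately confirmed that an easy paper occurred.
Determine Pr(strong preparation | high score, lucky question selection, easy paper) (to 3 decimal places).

By total probability over both values of strong preparation:
  P(high score | lucky question selection, easy paper) = 0.73·0.744 + 0.9·0.256
        = 0.543120 + 0.230400 = 0.773520
Configurations with strong preparation contribute 0.230400, so
  P(strong preparation | high score, lucky question selection, easy paper) = 0.230400 / 0.773520 ≈ 0.298

Pr(strong preparation | high score, lucky question selection, easy paper) ≈ 0.298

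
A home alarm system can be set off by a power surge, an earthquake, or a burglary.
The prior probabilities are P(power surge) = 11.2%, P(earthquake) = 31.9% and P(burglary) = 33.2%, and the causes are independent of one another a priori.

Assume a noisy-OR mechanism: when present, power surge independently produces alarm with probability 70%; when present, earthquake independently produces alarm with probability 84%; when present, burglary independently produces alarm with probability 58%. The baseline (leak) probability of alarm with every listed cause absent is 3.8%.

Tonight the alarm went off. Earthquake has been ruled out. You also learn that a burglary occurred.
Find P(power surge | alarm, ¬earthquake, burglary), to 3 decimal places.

P(power surge | alarm, ¬earthquake, burglary) ≈ 0.157

Under noisy-OR, P(alarm | causes) = 1 − (1−0.038)·∏(1−qᵢ) over the active causes.
Numerator (weight on configurations with power surge): 0.878788*0.112 = 0.098424
The normalizing constant is 0.59596*0.888 + 0.878788*0.112 = 0.627636
Posterior = 0.098424 / 0.627636 ≈ 0.157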